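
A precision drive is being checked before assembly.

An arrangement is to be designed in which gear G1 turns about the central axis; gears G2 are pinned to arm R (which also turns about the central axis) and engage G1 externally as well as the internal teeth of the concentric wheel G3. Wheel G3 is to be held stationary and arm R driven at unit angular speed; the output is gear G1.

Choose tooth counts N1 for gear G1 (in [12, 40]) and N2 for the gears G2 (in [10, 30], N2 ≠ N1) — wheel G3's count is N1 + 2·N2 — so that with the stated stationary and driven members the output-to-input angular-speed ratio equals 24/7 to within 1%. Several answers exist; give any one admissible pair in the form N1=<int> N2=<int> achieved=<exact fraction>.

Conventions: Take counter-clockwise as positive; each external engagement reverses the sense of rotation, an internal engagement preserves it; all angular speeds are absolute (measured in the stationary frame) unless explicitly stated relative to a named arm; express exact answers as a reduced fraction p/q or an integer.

N1=14 N2=10 achieved=24/7

class = planetary set [ratio 24/7 wanted; Willis about the carrier]
Willis with ω_ring = 0: ω_sun/ω_arm = (N1+N3)/N1; set equal to 24/7  ⇒  N3/N1 = 24/7 − 1 = 17/7
N3 = N1 + 2·N2  ⇒  N2/N1 = (N3/N1 − 1)/2 = (17/7 − 1)/2 = 5/7
smallest multiple with N1 ≥ 12 and N2 ≥ 10: k = 2  ⇒  N1 = 2·7 = 14, N2 = 2·5 = 10 (N1 ≤ 40, N2 ≤ 30, N2 ≠ N1 ✓), N3 = 14 + 2·10 = 34
check: (N1+N3)/N1 with N1 = 14, N3 = 34 gives 24/7; |achieved − target| = 0 ≤ 6/175 ✓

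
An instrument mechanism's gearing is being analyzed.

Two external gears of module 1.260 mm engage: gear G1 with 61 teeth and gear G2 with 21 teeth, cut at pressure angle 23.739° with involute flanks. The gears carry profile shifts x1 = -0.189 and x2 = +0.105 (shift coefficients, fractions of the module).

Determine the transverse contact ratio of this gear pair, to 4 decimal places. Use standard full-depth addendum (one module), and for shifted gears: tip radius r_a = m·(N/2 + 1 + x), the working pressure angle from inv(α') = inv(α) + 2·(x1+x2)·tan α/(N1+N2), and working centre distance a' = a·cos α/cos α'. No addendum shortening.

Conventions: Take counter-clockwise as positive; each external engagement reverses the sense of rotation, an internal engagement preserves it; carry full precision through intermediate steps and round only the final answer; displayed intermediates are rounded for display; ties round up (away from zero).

1.5239

single-mesh involute tooth geometry (61T engaging 21T at module 1.260)
base radii: r_b1 = 35.178391, r_b2 = 12.110594
tip radii: r_a1 = 39.451860, r_a2 = 14.622300
inv(α') = inv(23.739°) + 2·(-0.189+0.105)·tan α/(61+21) = 0.02455667  ⇒  α' = 23.46864°
a' = a·cos α / cos α' = 51.6600·cos 23.739°/cos 23.46864° = 51.553590
action lengths: √(r_a1²−r_b1²) = 17.858613, √(r_a2²−r_b2²) = 8.194216
base pitch p_b = π·m·cos α = 3.623481
CR = (17.858613 + 8.194216 − 51.553590·sin 23.46864°)/3.623481 = 1.523884
contact ratio ≈ 1.5239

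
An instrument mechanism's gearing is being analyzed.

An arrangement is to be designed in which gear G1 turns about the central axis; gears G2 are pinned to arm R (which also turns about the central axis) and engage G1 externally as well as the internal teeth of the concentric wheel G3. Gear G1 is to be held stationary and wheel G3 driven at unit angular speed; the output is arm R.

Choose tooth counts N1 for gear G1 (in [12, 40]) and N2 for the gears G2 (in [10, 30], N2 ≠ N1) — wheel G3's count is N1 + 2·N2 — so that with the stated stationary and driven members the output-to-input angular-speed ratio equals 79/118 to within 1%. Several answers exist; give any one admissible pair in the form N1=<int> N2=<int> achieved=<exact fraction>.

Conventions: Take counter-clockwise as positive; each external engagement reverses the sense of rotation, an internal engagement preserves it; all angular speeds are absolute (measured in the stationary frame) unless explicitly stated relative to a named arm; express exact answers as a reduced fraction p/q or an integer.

N1=39 N2=20 achieved=79/118

topology: planetary set — design target 79/118, arm = carrier (Willis)
Willis with ω_sun = 0: ω_arm/ω_ring = N3/(N1+N3); set equal to 79/118  ⇒  N3/N1 = (79/118)/(1 − 79/118) = 79/39
N3 = N1 + 2·N2  ⇒  N2/N1 = (N3/N1 − 1)/2 = (79/39 − 1)/2 = 20/39
smallest multiple with N1 ≥ 12 and N2 ≥ 10: k = 1  ⇒  N1 = 1·39 = 39, N2 = 1·20 = 20 (N1 ≤ 40, N2 ≤ 30, N2 ≠ N1 ✓), N3 = 39 + 2·20 = 79
check: N3/(N1+N3) with N1 = 39, N3 = 79 gives 79/118; |achieved − target| = 0 ≤ 79/11800 ✓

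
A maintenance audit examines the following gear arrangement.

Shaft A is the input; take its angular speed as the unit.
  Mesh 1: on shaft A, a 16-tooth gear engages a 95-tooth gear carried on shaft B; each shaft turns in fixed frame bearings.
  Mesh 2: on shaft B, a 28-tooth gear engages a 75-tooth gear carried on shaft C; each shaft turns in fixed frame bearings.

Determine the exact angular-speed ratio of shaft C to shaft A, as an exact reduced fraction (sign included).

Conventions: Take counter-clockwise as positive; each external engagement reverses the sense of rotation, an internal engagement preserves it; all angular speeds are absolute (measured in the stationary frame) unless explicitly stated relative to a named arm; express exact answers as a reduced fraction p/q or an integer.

class = fixed-axis compound train [2 meshes; 2 ratios multiply, 2 sense flips]
mesh 1 [16T→95T]: running ratio 16/95, sense −
mesh 2 [28T→75T]: running ratio 448/7125, sense +
ω_out/ω_in = 448/7125

448/7125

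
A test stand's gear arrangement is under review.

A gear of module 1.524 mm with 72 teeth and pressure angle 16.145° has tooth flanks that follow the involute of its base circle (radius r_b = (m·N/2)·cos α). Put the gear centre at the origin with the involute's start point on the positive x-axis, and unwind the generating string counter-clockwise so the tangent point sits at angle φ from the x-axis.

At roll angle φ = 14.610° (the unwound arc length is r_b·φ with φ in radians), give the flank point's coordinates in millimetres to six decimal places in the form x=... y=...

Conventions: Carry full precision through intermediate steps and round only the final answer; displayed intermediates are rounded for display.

x=54.385788 y=0.289366

topology: single-mesh involute geometry — m = 1.524, N = 72
pitch radius r_p = m·N/2 = 1.524·72/2 = 54.864000
base radius r_b = r_p·cos α = 54.864000·cos 16.145° = 52.700222
roll angle φ = 14.610° = 0.25499260 rad
x = r_b·(cos φ + φ·sin φ) = 54.385788
y = r_b·(sin φ − φ·cos φ) = 0.289366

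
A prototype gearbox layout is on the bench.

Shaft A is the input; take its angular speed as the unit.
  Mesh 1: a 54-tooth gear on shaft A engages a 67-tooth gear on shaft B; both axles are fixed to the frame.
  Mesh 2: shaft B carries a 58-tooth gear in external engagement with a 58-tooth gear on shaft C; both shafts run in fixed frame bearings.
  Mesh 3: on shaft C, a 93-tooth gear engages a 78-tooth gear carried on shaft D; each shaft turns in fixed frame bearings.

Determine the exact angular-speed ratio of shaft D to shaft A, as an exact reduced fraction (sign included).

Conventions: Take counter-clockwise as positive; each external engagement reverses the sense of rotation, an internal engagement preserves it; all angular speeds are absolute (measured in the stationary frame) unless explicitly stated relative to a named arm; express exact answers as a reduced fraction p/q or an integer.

-837/871

class = fixed-axis compound train [3 meshes; 3 ratios multiply, 3 sense flips]
mesh 1 [54T→67T]: running ratio 54/67, sense −
mesh 2 [58T→58T]: running ratio 54/67, sense +
mesh 3 [93T→78T]: running ratio 837/871, sense −
ω_out/ω_in = -837/871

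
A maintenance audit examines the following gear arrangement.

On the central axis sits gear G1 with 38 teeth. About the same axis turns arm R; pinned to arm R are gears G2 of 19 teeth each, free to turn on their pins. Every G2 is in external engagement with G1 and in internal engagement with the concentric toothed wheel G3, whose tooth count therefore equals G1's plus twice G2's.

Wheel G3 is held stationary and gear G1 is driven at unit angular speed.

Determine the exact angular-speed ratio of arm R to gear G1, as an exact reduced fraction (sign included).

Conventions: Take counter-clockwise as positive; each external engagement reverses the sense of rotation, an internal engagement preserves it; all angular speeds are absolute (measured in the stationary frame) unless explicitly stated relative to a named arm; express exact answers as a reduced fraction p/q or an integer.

recognized (axles ride arm R): planetary set, 38/19/76 teeth
ring teeth: 38 + 2·19 = 76
38(ω_sun−ω_arm) = −76(ω_ring−ω_arm),  ω_ring = 0, ω_sun = 1
38(1−ω_arm) = −76(0−ω_arm)  ⇒  114·ω_arm = 38  ⇒  ω_arm = 1/3
ω_out/ω_in = 1/3

1/3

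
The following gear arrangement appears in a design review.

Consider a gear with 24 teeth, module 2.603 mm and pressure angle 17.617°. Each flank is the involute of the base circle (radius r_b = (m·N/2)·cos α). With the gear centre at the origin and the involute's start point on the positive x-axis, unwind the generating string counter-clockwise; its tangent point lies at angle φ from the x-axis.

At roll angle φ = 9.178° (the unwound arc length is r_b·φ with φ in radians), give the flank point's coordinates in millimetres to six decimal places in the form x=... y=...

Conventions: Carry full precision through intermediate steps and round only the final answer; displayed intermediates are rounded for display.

topology: single-mesh involute geometry — m = 2.603, N = 24
pitch radius r_p = m·N/2 = 2.603·24/2 = 31.236000
base radius r_b = r_p·cos α = 31.236000·cos 17.617° = 29.771060
roll angle φ = 9.178° = 0.16018632 rad
x = r_b·(cos φ + φ·sin φ) = 30.150571
y = r_b·(sin φ − φ·cos φ) = 0.040685

x=30.150571 y=0.040685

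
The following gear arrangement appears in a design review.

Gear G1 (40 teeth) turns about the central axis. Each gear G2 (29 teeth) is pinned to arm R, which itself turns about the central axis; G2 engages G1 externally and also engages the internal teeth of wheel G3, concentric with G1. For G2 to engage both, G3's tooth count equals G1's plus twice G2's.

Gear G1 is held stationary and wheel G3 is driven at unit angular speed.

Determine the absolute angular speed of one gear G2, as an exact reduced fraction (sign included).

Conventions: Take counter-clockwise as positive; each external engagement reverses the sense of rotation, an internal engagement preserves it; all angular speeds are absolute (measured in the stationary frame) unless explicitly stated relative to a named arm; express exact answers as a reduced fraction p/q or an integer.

topology: planetary set — G1 40T / G2 29T / G3 98T, arm = carrier (Willis)
ring teeth: 40 + 2·29 = 98
40(ω_sun−ω_arm) = −98(ω_ring−ω_arm),  ω_sun = 0, ω_ring = 1
40(0−ω_arm) = −98(1−ω_arm)  ⇒  138·ω_arm = 98  ⇒  ω_arm = 49/69
sun–planet mesh: 40·(0−49/69) = −29·(ω_p−ω_arm)  ⇒  ω_p−ω_arm = 1960/2001
ω_p = 49/69 + 1960/2001 = 49/29
exact speed ratio = 49/29

49/29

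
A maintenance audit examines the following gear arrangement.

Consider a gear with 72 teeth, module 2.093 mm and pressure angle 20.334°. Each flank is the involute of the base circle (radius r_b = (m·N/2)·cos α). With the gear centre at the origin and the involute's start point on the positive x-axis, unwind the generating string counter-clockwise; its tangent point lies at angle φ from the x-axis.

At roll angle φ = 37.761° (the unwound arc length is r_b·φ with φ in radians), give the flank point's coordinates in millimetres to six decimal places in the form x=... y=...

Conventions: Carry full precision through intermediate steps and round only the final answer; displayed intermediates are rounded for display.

x=84.370156 y=6.453373

topology: single-mesh involute geometry — m = 2.093, N = 72
pitch radius r_p = m·N/2 = 2.093·72/2 = 75.348000
base radius r_b = r_p·cos α = 75.348000·cos 20.334° = 70.652531
roll angle φ = 37.761° = 0.65905378 rad
x = r_b·(cos φ + φ·sin φ) = 84.370156
y = r_b·(sin φ − φ·cos φ) = 6.453373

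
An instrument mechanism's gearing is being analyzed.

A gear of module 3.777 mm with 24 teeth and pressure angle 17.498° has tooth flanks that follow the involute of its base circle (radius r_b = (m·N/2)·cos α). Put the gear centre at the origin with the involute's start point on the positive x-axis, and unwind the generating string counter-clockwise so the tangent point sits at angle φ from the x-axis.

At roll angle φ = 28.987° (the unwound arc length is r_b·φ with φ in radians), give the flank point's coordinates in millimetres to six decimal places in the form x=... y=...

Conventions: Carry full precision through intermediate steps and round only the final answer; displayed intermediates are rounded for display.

x=48.409780 y=1.818513

single-mesh involute tooth geometry (24T wheel at module 3.777)
pitch radius r_p = m·N/2 = 3.777·24/2 = 45.324000
base radius r_b = r_p·cos α = 45.324000·cos 17.498° = 43.226743
roll angle φ = 28.987° = 0.50591859 rad
x = r_b·(cos φ + φ·sin φ) = 48.409780
y = r_b·(sin φ − φ·cos φ) = 1.818513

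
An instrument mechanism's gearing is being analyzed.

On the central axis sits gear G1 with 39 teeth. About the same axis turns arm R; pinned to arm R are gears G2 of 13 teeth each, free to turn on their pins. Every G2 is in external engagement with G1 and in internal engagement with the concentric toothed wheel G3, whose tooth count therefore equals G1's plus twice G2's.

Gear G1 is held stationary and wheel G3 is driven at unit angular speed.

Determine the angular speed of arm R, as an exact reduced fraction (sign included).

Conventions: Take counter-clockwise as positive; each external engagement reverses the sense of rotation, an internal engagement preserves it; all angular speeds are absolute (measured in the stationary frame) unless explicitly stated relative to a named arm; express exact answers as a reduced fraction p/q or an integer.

recognized (axles ride arm R): planetary set, 39/13/65 teeth
ring teeth: 39 + 2·13 = 65
39(ω_sun−ω_arm) = −65(ω_ring−ω_arm),  ω_sun = 0, ω_ring = 1
39(0−ω_arm) = −65(1−ω_arm)  ⇒  104·ω_arm = 65  ⇒  ω_arm = 5/8
exact speed ratio = 5/8

5/8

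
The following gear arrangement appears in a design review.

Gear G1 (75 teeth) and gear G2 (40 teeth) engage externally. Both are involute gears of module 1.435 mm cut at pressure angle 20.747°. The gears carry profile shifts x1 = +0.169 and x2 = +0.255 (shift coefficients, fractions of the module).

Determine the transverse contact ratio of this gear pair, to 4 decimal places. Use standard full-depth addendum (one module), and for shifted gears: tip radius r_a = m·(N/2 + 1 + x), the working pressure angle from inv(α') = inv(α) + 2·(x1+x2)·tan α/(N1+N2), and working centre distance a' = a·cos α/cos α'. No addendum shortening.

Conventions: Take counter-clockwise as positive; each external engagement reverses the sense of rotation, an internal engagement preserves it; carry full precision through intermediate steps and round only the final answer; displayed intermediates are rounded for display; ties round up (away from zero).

recognized (one external pair, fixed centres): single-mesh tooth geometry, m = 1.435, N1 = 75, N2 = 40
base radii: r_b1 = 50.322962, r_b2 = 26.838913
tip radii: r_a1 = 55.490015, r_a2 = 30.500925
inv(α') = inv(20.747°) + 2·(+0.169+0.255)·tan α/(75+40) = 0.01949606  ⇒  α' = 21.80228°
a' = a·cos α / cos α' = 82.5125·cos 20.747°/cos 21.80228° = 83.106388
action lengths: √(r_a1²−r_b1²) = 23.382500, √(r_a2²−r_b2²) = 14.490658
base pitch p_b = π·m·cos α = 4.215847
CR = (23.382500 + 14.490658 − 83.106388·sin 21.80228°)/4.215847 = 1.662073
contact ratio ≈ 1.6621

1.6621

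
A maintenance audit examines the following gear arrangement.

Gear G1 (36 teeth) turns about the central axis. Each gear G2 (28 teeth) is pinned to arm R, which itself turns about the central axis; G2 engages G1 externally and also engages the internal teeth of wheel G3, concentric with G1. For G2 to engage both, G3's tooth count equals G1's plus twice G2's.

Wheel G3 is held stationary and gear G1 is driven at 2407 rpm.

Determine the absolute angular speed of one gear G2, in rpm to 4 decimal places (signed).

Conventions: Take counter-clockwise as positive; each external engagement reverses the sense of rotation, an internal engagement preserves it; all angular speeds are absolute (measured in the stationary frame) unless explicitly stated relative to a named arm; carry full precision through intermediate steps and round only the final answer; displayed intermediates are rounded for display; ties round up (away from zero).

topology: planetary set — G1 36T / G2 28T / G3 92T, arm = carrier (Willis)
normalise by the input: solve with ω_sun = 1, then scale by 2407 rpm
ring teeth: 36 + 2·28 = 92
36(ω_sun−ω_arm) = −92(ω_ring−ω_arm),  ω_ring = 0, ω_sun = 1
36(1−ω_arm) = −92(0−ω_arm)  ⇒  128·ω_arm = 36  ⇒  ω_arm = 9/32
sun–planet mesh: 36·(1−9/32) = −28·(ω_p−ω_arm)  ⇒  ω_p−ω_arm = -207/224
ω_p = 9/32 − 207/224 = -9/14
scale: ω_p = -9/14 × 2407 rpm = -1547.3571 rpm

-1547.3571 rpm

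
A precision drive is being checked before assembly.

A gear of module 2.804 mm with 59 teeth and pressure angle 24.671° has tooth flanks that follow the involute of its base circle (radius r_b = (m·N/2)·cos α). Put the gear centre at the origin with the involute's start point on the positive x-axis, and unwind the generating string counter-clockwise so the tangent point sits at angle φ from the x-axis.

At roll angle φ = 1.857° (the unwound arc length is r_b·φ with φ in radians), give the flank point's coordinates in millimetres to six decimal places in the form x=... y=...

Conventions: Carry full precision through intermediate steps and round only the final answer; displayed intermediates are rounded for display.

x=75.206935 y=0.000853

class = single-mesh tooth geometry [base-circle involute, m = 2.804, 59T]
pitch radius r_p = m·N/2 = 2.804·59/2 = 82.718000
base radius r_b = r_p·cos α = 82.718000·cos 24.671° = 75.167465
roll angle φ = 1.857° = 0.03241076 rad
x = r_b·(cos φ + φ·sin φ) = 75.206935
y = r_b·(sin φ − φ·cos φ) = 0.000853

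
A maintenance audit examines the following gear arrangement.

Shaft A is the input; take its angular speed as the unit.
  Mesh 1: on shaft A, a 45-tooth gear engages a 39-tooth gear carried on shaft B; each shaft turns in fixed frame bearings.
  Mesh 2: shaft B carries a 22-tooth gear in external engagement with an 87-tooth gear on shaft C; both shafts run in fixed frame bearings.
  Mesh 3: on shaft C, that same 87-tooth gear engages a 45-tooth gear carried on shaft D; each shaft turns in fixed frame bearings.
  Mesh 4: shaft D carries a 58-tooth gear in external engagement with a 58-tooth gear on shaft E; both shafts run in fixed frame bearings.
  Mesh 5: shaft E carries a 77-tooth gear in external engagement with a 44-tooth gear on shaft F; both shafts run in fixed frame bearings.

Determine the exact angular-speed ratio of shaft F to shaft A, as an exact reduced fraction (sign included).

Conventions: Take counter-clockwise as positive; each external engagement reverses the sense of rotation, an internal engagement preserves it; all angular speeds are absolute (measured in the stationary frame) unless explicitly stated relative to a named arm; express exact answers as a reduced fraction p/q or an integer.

-77/78

class = fixed-axis compound train [5 meshes; 5 ratios multiply, 5 sense flips]
mesh 1 [45T→39T]: running ratio 15/13, sense −
mesh 2 [22T→87T]: running ratio 110/377, sense +
mesh 3 [87T→45T]: running ratio 22/39, sense −
mesh 4 [58T→58T]: running ratio 22/39, sense +
mesh 5 [77T→44T]: running ratio 77/78, sense −
ω_out/ω_in = -77/78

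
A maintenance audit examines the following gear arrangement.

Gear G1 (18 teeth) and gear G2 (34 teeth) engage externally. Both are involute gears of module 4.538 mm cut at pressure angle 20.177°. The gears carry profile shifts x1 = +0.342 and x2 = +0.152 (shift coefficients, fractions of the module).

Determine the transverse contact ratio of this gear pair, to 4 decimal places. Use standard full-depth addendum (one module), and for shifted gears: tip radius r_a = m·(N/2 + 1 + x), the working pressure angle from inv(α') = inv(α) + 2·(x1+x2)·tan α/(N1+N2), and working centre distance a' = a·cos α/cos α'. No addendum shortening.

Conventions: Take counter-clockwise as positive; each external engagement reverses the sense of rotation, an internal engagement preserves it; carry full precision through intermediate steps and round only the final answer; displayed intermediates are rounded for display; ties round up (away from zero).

topology: single-mesh involute geometry — m = 4.538, 18T/34T pair
base radii: r_b1 = 38.335590, r_b2 = 72.411670
tip radii: r_a1 = 46.931996, r_a2 = 82.373776
inv(α') = inv(20.177°) + 2·(+0.342+0.152)·tan α/(18+34) = 0.02229956  ⇒  α' = 22.75885°
a' = a·cos α / cos α' = 117.9880·cos 20.177°/cos 22.75885° = 120.097935
action lengths: √(r_a1²−r_b1²) = 27.073876, √(r_a2²−r_b2²) = 39.268168
base pitch p_b = π·m·cos α = 13.381645
CR = (27.073876 + 39.268168 − 120.097935·sin 22.75885°)/13.381645 = 1.485748
contact ratio ≈ 1.4857

1.4857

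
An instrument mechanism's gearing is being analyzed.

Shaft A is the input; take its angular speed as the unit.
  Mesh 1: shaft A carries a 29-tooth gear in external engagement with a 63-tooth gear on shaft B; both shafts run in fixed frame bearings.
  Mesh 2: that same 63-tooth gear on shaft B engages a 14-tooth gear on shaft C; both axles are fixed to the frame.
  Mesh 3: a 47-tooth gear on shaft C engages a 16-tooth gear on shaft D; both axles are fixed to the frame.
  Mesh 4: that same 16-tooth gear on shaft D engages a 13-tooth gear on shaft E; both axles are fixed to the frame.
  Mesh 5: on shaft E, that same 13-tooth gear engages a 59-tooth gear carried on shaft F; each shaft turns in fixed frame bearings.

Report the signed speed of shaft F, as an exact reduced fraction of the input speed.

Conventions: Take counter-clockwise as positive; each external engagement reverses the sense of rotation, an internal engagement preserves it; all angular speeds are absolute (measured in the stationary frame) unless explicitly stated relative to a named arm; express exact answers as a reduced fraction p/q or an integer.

5-mesh fixed-axis compound train (all bearings frame-fixed)
mesh 1 [29T→63T]: |ω|/ω_in = 1×29/63 = 29/63, sense flips to −
mesh 2 [63T→14T]: |ω|/ω_in = (29/63)×63/14 = 29/14, sense flips to +
mesh 3 [47T→16T]: |ω|/ω_in = (29/14)×47/16 = 1363/224, sense flips to −
mesh 4 [16T→13T]: |ω|/ω_in = (1363/224)×16/13 = 1363/182, sense flips to +
mesh 5 [13T→59T]: |ω|/ω_in = (1363/182)×13/59 = 1363/826, sense flips to −
signed output speed (× input speed) = -1363/826

-1363/826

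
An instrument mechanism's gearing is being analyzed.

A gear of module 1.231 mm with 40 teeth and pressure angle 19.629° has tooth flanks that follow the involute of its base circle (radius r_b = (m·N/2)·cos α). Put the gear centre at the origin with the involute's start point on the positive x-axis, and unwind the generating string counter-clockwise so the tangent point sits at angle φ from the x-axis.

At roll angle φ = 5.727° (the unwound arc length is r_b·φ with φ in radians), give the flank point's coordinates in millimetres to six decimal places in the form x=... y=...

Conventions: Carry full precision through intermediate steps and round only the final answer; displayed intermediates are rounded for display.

x=23.304824 y=0.007712

topology: single-mesh involute geometry — m = 1.231, N = 40
pitch radius r_p = m·N/2 = 1.231·40/2 = 24.620000
base radius r_b = r_p·cos α = 24.620000·cos 19.629° = 23.189271
roll angle φ = 5.727° = 0.09995501 rad
x = r_b·(cos φ + φ·sin φ) = 23.304824
y = r_b·(sin φ − φ·cos φ) = 0.007712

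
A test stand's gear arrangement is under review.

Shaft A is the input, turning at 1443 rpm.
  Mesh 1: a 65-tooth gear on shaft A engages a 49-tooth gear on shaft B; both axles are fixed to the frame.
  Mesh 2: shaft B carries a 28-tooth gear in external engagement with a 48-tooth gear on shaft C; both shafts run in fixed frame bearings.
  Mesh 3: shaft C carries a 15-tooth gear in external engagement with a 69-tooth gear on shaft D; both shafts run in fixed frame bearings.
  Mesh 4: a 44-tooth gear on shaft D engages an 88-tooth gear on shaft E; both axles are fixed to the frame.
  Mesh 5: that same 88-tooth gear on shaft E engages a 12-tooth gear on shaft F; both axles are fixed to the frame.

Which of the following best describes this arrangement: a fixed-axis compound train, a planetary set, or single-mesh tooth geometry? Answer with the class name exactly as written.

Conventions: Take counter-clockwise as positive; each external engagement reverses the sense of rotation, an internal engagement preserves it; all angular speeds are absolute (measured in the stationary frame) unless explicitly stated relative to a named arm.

fixed-axis compound train

topology: fixed-axis compound train — 5 meshes, A→F
classification: fixed-axis compound train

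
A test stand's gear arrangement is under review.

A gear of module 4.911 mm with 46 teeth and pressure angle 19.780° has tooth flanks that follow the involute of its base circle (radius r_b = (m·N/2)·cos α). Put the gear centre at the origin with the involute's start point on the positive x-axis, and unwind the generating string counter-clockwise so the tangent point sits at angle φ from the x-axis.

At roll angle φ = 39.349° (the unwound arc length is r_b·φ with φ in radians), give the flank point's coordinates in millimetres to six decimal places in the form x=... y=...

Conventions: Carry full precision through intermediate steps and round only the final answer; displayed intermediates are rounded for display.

x=128.475277 y=10.943980

single-mesh involute tooth geometry (46T wheel at module 4.911)
pitch radius r_p = m·N/2 = 4.911·46/2 = 112.953000
base radius r_b = r_p·cos α = 112.953000·cos 19.780° = 106.288655
roll angle φ = 39.349° = 0.68676961 rad
x = r_b·(cos φ + φ·sin φ) = 128.475277
y = r_b·(sin φ − φ·cos φ) = 10.943980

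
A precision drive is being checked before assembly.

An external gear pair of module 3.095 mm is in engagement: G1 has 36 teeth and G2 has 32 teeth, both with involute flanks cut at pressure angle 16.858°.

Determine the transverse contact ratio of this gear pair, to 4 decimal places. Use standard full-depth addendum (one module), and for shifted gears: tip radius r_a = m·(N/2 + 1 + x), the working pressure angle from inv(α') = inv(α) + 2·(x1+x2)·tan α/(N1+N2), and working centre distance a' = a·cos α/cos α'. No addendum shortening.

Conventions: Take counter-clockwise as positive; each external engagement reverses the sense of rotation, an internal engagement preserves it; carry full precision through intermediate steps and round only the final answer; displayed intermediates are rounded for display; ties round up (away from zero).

1.8426

class = single-mesh tooth geometry [involute pair 36T × 32T, m = 3.095]
base radii: r_b1 = 53.315942, r_b2 = 47.391948
tip radii: r_a1 = 58.805000, r_a2 = 52.615000
no profile shift: α' = α, a' = a
action lengths: √(r_a1²−r_b1²) = 24.808030, √(r_a2²−r_b2²) = 22.854790
base pitch p_b = π·m·cos α = 9.305387
CR = (24.808030 + 22.854790 − 105.230000·sin 16.85800°)/9.305387 = 1.842593
contact ratio ≈ 1.8426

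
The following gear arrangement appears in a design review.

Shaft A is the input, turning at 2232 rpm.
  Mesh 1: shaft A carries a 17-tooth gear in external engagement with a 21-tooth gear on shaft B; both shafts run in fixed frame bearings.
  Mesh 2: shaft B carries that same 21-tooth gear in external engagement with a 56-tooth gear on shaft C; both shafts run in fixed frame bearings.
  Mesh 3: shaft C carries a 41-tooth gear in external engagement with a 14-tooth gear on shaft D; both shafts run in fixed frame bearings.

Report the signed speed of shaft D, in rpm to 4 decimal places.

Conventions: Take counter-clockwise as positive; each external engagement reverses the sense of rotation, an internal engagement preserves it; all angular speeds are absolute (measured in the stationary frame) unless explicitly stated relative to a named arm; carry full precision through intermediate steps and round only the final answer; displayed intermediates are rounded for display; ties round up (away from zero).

-1984.3163 rpm

recognized (4 fixed axles, 3 meshes): fixed-axis compound train
mesh 1 [17T→21T]: ω = 2232.0000×17/21 = 1806.8571 rpm, sense flips to −
mesh 2 [21T→56T]: ω = 1806.8571×21/56 = 677.5714 rpm, sense flips to +
mesh 3 [41T→14T]: ω = 677.5714×41/14 = 1984.3163 rpm, sense flips to −
signed output speed = -1984.3163 rpm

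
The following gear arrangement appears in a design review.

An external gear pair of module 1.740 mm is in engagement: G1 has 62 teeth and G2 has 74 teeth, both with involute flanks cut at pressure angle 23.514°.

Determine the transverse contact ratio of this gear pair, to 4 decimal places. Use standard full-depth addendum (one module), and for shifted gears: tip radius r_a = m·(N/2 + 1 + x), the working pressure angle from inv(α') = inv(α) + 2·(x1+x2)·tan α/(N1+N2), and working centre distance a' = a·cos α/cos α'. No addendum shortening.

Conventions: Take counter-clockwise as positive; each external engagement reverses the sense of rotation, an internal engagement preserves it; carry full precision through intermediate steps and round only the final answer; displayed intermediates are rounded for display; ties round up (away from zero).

single-mesh involute tooth geometry (62T engaging 74T at module 1.740)
base radii: r_b1 = 49.460963, r_b2 = 59.034053
tip radii: r_a1 = 55.680000, r_a2 = 66.120000
no profile shift: α' = α, a' = a
action lengths: √(r_a1²−r_b1²) = 25.570989, √(r_a2²−r_b2²) = 29.779775
base pitch p_b = π·m·cos α = 5.012458
CR = (25.570989 + 29.779775 − 118.320000·sin 23.51400°)/5.012458 = 1.624804
contact ratio ≈ 1.6248

1.6248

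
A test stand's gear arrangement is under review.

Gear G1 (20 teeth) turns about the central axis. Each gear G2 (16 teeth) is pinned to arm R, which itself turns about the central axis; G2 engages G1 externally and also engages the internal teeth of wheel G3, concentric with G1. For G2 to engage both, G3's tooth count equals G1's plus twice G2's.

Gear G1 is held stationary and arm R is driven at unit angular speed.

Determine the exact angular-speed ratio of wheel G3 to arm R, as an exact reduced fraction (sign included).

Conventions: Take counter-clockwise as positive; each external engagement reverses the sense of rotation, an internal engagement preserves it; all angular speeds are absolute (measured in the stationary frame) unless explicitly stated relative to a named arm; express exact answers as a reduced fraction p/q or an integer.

topology: planetary set — G1 20T / G2 16T / G3 52T, arm = carrier (Willis)
ring teeth: 20 + 2·16 = 52
20(ω_sun−ω_arm) = −52(ω_ring−ω_arm),  ω_sun = 0, ω_arm = 1
ω_ring = 1 − (20/52)(0−1) = 18/13
ω_out/ω_in = 18/13

18/13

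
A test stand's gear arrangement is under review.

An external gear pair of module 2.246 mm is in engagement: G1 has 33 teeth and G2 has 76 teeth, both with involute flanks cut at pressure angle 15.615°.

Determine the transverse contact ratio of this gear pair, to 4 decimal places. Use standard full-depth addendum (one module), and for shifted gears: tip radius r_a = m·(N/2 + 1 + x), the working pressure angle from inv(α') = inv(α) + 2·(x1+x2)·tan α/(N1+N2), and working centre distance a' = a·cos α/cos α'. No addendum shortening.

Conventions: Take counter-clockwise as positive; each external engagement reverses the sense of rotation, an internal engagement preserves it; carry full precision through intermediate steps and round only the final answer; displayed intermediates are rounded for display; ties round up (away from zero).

2.0282

topology: single-mesh involute geometry — m = 2.246, 33T/76T pair
base radii: r_b1 = 35.691231, r_b2 = 82.197987
tip radii: r_a1 = 39.305000, r_a2 = 87.594000
no profile shift: α' = α, a' = a
action lengths: √(r_a1²−r_b1²) = 16.462656, √(r_a2²−r_b2²) = 30.268792
base pitch p_b = π·m·cos α = 6.795595
CR = (16.462656 + 30.268792 − 122.407000·sin 15.61500°)/6.795595 = 2.028213
contact ratio ≈ 2.0282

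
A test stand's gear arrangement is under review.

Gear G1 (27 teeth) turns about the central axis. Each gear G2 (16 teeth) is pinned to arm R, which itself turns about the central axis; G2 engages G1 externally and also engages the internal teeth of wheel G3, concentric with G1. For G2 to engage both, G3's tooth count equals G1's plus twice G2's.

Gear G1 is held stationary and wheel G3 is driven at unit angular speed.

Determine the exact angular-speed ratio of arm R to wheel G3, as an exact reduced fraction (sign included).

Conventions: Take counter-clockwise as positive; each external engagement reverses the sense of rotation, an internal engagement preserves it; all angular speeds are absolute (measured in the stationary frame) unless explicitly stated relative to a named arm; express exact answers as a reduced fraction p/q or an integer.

topology: planetary set — G1 27T / G2 16T / G3 59T, arm = carrier (Willis)
ring teeth: 27 + 2·16 = 59
27(ω_sun−ω_arm) = −59(ω_ring−ω_arm),  ω_sun = 0, ω_ring = 1
27(0−ω_arm) = −59(1−ω_arm)  ⇒  86·ω_arm = 59  ⇒  ω_arm = 59/86
ω_out/ω_in = 59/86

59/86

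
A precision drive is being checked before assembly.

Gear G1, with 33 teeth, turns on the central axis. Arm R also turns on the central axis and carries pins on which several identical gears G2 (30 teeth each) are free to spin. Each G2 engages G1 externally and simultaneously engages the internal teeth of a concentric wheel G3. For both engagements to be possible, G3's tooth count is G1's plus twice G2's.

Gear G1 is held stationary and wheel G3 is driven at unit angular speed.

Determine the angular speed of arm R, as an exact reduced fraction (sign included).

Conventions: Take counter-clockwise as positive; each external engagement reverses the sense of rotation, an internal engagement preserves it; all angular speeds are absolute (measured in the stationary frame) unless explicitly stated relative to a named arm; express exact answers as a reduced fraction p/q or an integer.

topology: planetary set — G1 33T / G2 30T / G3 93T, arm = carrier (Willis)
ring teeth: 33 + 2·30 = 93
33(ω_sun−ω_arm) = −93(ω_ring−ω_arm),  ω_sun = 0, ω_ring = 1
33(0−ω_arm) = −93(1−ω_arm)  ⇒  126·ω_arm = 93  ⇒  ω_arm = 31/42
exact speed ratio = 31/42

31/42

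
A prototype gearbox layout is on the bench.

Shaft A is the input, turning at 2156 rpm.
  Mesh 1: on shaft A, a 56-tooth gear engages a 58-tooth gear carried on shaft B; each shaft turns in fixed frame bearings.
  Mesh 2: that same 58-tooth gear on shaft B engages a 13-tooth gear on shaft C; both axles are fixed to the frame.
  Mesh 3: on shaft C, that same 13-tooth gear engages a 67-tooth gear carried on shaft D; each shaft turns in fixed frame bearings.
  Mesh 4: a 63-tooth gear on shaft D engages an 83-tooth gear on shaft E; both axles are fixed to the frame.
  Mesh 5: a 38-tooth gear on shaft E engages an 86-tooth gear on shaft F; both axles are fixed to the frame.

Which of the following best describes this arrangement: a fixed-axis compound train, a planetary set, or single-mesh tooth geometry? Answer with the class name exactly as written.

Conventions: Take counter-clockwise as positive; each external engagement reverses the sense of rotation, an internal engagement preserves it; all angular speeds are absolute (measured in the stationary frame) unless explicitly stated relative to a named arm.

fixed-axis compound train

topology: fixed-axis compound train — 5 meshes, A→F
classification: fixed-axis compound train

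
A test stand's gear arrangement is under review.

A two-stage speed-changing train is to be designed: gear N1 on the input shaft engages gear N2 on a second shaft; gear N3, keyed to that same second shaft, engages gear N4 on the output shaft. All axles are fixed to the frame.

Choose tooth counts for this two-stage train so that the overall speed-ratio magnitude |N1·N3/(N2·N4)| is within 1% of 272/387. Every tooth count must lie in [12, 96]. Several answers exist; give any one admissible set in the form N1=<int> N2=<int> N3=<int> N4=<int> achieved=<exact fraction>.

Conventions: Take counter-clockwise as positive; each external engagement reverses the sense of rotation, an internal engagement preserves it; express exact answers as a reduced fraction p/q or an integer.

N1=16 N2=18 N3=34 N4=43 achieved=272/387

2-stage fixed-axis compound train for ratio 272/387
target = 272/387 in lowest terms: an exact hit needs N1·N3 = k·272 and N2·N4 = k·387 for one integer k, every count in [12, 96]; additionally prefer no 1:1 stage (N1 ≠ N2, N3 ≠ N4)
k = 1: no 1:1-free in-range split of k·272 and k·387 into factor pairs; take k = 2
k = 2: N1·N3 = 544 = 16·34, N2·N4 = 774 = 18·43
achieved = 16·34/(18·43) = 272/387; |achieved − target| = 0 ≤ 68/9675 ✓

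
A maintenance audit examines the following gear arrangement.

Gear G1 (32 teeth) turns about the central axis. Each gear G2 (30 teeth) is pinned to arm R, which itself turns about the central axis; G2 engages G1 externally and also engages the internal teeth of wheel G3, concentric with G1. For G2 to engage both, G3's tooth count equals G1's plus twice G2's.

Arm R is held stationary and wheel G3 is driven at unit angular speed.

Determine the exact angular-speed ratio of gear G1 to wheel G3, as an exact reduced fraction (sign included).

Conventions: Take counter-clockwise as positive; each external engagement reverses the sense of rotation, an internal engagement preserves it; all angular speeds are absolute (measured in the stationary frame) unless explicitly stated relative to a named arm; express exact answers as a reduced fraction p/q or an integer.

-23/8

class = planetary set [G3 = 32+2·30 = 92; Willis about the carrier]
ring teeth: 32 + 2·30 = 92
32(ω_sun−ω_arm) = −92(ω_ring−ω_arm),  ω_arm = 0, ω_ring = 1
ω_sun = 0 − (92/32)(1−0) = -23/8
ω_out/ω_in = -23/8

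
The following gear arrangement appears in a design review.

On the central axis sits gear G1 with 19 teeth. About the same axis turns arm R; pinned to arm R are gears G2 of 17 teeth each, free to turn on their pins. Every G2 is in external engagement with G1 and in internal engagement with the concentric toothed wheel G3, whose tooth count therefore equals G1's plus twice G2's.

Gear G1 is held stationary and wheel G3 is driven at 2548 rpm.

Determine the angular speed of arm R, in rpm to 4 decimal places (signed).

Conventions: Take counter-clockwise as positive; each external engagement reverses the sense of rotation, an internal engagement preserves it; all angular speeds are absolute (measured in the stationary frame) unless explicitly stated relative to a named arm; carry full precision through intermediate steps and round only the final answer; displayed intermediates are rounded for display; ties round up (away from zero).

topology: planetary set — G1 19T / G2 17T / G3 53T, arm = carrier (Willis)
normalise by the input: solve with ω_ring = 1, then scale by 2548 rpm
ring teeth: 19 + 2·17 = 53
19(ω_sun−ω_arm) = −53(ω_ring−ω_arm),  ω_sun = 0, ω_ring = 1
19(0−ω_arm) = −53(1−ω_arm)  ⇒  72·ω_arm = 53  ⇒  ω_arm = 53/72
scale: ω_arm = 53/72 × 2548 rpm = +1875.6111 rpm

+1875.6111 rpm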